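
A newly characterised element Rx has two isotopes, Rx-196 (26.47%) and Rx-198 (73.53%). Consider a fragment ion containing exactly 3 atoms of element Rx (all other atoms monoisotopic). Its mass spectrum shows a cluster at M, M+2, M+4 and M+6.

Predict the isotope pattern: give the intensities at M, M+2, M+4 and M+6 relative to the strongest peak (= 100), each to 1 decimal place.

4.3 : 36.0 : 100.0 : 92.6

The 3 Rx atoms are independent, so intensities follow the terms of (0.2647 + 0.7353)^3.
P(M) = 0.2647^3 = 0.018546
P(M+2) = 3 × 0.2647^2 × 0.7353^1 = 0.154559
P(M+4) = 3 × 0.2647^1 × 0.7353^2 = 0.429343
P(M+6) = 0.7353^3 = 0.397552
The M+4 peak is largest (0.429343); scaling to 100 gives 4.3 : 36.0 : 100.0 : 92.6.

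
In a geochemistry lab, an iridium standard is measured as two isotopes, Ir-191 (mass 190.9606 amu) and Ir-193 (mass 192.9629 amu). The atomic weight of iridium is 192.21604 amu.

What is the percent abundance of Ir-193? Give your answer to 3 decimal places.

Writing the weighted mean with unknown fraction x of Ir-191:
190.9606·x + 192.9629·(1 − x) = 192.21604
(190.9606 − 192.9629)·x = 192.21604 − 192.9629
x = -0.74686 / -2.0023 = 0.37300 → 37.300% Ir-191, 62.700% Ir-193.

62.700%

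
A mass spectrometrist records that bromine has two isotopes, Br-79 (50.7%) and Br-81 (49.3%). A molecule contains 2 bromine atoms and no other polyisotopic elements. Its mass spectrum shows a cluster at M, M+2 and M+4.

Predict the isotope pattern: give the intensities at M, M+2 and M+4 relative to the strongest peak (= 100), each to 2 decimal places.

Expanding (0.507 + 0.493)^2:
P(M) = 0.507^2 = 0.257049
P(M+2) = 2 × 0.507^1 × 0.493^1 = 0.499902
P(M+4) = 0.493^2 = 0.243049
The M+2 peak is largest (0.499902); scaling to 100 gives 51.42 : 100.00 : 48.62.

51.42 : 100.00 : 48.62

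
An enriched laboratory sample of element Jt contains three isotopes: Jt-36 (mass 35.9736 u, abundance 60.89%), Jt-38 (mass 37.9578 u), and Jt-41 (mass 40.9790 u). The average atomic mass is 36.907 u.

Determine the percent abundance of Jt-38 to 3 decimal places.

33.901%

Let x and y be the fractions of Jt-38 and Jt-41. Then x + y = 1 − 0.6089 = 0.3911 and 37.9578x + 40.9790y = 36.907 − 0.6089×35.9736 = 15.00267496.
Substituting: 37.9578x + 40.9790(0.3911 − x) = 15.00267496
(37.9578 − 40.9790)x = -1.02421194  ⇒  x = 0.33901, y = 0.05209
Jt-38: 33.901%, Jt-41: 5.209%.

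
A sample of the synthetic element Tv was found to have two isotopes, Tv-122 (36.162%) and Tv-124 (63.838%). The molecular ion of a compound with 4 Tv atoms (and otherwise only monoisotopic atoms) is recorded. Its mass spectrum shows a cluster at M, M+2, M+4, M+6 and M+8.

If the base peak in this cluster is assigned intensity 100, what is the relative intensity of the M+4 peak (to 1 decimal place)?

85.0

(0.36162 + 0.63838)^4 gives M 0.0171, M+2 0.1208, M+4 0.3198, M+6 0.3763, M+8 0.1661; the largest is M+6.
P(M+6) = C(4,3) × 0.36162^1 × 0.63838^3 = 4 × 0.36162 × 0.26015838 = 0.376314 (base)
P(M+4) = C(4,2) × 0.36162^2 × 0.63838^2 = 6 × 0.13076902 × 0.40752902 = 0.319753
Relative intensity = 0.319753 / 0.376314 × 100 = 85.0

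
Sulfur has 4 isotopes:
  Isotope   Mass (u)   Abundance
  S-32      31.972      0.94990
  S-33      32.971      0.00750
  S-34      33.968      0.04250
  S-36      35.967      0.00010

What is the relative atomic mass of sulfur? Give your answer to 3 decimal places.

The abundance-weighted mean is 0.94990 × 31.972 + 0.00750 × 32.971 + 0.04250 × 33.968 + 0.00010 × 35.967
= 30.3702 + 0.2473 + 1.4436 + 0.0036 = 32.0647 u

32.065 u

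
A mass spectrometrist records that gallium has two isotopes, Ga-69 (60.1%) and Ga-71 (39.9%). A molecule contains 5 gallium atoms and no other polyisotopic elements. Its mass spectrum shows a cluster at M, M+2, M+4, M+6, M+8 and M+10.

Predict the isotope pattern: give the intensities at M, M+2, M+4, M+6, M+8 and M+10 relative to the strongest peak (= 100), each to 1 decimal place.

Each Ga atom is independently Ga-69 (p = 0.601) or Ga-71 (q = 0.399); the cluster is the binomial expansion (p + q)^5.
P(M) = 0.601^5 = 0.078410
P(M+2) = 5 × 0.601^4 × 0.399^1 = 0.260280
P(M+4) = 10 × 0.601^3 × 0.399^2 = 0.345596
P(M+6) = 10 × 0.601^2 × 0.399^3 = 0.229439
P(M+8) = 5 × 0.601^1 × 0.399^4 = 0.076162
P(M+10) = 0.399^5 = 0.010113
The M+4 peak is largest (0.345596); scaling to 100 gives 22.7 : 75.3 : 100.0 : 66.4 : 22.0 : 2.9.

22.7 : 75.3 : 100.0 : 66.4 : 22.0 : 2.9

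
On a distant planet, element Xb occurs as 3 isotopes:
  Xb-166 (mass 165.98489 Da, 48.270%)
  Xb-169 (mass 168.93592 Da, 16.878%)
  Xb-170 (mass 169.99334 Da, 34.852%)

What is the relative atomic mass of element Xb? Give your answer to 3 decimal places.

Weight each isotope mass by its fractional abundance: 0.48270 × 165.98489 + 0.16878 × 168.93592 + 0.34852 × 169.99334
= 80.120906 + 28.513005 + 59.246079 = 167.879990 Da

167.880 Da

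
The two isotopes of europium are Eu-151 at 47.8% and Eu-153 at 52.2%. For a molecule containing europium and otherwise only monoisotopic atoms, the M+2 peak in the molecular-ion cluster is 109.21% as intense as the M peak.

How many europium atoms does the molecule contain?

With n Eu atoms, P(M+2)/P(M) = C(n,1)·p^(n−1)q / p^n = n·q/p = n · 0.522/0.478.
n = 1.0921 × 0.478/0.522 = 1.00 ≈ 1

1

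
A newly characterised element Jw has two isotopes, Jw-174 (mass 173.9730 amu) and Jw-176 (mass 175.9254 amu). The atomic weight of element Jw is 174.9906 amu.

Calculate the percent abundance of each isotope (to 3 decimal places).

With x = fraction of Jw-174 (so Jw-176 is 1 − x):
173.9730·x + 175.9254·(1 − x) = 174.9906
(173.9730 − 175.9254)·x = 174.9906 − 175.9254
x = -0.9348 / -1.9524 = 0.47880 → 47.880% Jw-174, 52.120% Jw-176.

Jw-174: 47.880%, Jw-176: 52.120%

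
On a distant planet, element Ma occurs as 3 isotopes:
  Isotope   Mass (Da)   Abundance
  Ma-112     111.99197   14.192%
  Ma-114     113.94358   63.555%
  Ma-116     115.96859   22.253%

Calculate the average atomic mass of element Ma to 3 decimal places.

114.117 Da

Ar = Σ fᵢ·mᵢ = 0.14192 × 111.99197 + 0.63555 × 113.94358 + 0.22253 × 115.96859
= 15.893900 + 72.416842 + 25.806490 = 114.117232 Da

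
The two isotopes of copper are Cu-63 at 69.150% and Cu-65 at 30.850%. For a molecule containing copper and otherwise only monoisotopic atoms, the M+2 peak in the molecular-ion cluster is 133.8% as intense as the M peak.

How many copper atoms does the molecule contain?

For n independent Cu atoms, I(M+2)/I(M) = n · (abundance Cu-65) / (abundance Cu-63) = n · 0.30850/0.69150.
n = 1.338 × 0.69150/0.30850 = 3.00 ≈ 3

3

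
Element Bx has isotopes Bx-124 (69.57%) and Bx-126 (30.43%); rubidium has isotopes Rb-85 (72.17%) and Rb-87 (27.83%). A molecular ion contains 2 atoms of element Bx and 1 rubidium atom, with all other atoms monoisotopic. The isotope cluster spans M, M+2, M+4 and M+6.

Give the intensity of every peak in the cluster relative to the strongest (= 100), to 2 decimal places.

Element Bx pattern (n=2): 0.48399849 : 0.42340302 : 0.09259849
Rubidium pattern (n=1): 0.7217 : 0.2783
Convolve the two distributions (both contribute in 2-u steps):
  M: 0.48399849×0.7217 = 0.349302
  M+2: 0.48399849×0.2783 + 0.42340302×0.7217 = 0.440267
  M+4: 0.42340302×0.2783 + 0.09259849×0.7217 = 0.184661
  M+6: 0.09259849×0.2783 = 0.025770
Scale to base peak (0.440267) = 100: 79.34 : 100.00 : 41.94 : 5.85

79.34 : 100.00 : 41.94 : 5.85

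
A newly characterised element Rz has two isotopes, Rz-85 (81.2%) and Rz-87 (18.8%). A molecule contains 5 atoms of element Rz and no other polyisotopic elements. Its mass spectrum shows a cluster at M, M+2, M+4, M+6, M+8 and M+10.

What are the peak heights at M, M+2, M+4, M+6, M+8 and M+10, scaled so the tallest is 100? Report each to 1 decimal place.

86.4 : 100.0 : 46.3 : 10.7 : 1.2 : 0.1

Expanding (0.812 + 0.188)^5:
P(M) = 0.812^5 = 0.353004
P(M+2) = 5 × 0.812^4 × 0.188^1 = 0.408650
P(M+4) = 10 × 0.812^3 × 0.188^2 = 0.189227
P(M+6) = 10 × 0.812^2 × 0.188^3 = 0.043811
P(M+8) = 5 × 0.812^1 × 0.188^4 = 0.005072
P(M+10) = 0.188^5 = 0.000235
The M+2 peak is largest (0.408650); scaling to 100 gives 86.4 : 100.0 : 46.3 : 10.7 : 1.2 : 0.1.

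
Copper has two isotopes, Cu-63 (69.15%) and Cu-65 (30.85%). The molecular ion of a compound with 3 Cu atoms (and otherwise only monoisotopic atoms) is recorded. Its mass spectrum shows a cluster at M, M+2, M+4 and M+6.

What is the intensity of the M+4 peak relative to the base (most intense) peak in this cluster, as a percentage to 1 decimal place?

Term probabilities: M 0.3307, M+2 0.4425, M+4 0.1974, M+6 0.0294. Base peak = M+2.
P(M+2) = C(3,1) × 0.6915^2 × 0.3085^1 = 3 × 0.47817225 × 0.3085 = 0.442548 (base)
P(M+4) = C(3,2) × 0.6915^1 × 0.3085^2 = 3 × 0.6915 × 0.09517225 = 0.197435
Relative intensity = 0.197435 / 0.442548 × 100 = 44.6

44.6%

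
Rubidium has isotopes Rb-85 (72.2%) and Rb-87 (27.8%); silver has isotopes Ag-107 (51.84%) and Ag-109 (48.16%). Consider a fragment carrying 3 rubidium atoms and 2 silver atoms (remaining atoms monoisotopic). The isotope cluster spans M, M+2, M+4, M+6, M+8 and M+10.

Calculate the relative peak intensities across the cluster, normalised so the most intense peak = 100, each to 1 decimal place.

29.0 : 87.2 : 100.0 : 54.4 : 14.2 : 1.4

Rubidium pattern (n=3): 0.37636705 : 0.43475086 : 0.16739714 : 0.02148495
Silver pattern (n=2): 0.26873856 : 0.49932288 : 0.23193856
Convolve the two distributions (both contribute in 2-u steps):
  M: 0.37636705×0.26873856 = 0.101144
  M+2: 0.37636705×0.49932288 + 0.43475086×0.26873856 = 0.304763
  M+4: 0.37636705×0.23193856 + 0.43475086×0.49932288 + 0.16739714×0.26873856 = 0.349361
  M+6: 0.43475086×0.23193856 + 0.16739714×0.49932288 + 0.02148495×0.26873856 = 0.190195
  M+8: 0.16739714×0.23193856 + 0.02148495×0.49932288 = 0.049554
  M+10: 0.02148495×0.23193856 = 0.004983
Scale to base peak (0.349361) = 100: 29.0 : 87.2 : 100.0 : 54.4 : 14.2 : 1.4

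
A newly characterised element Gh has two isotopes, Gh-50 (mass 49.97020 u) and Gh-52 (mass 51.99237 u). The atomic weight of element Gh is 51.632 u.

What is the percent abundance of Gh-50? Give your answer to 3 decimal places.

Writing the weighted mean with unknown fraction x of Gh-50:
49.97020·x + 51.99237·(1 − x) = 51.632
(49.97020 − 51.99237)·x = 51.632 − 51.99237
x = -0.36037 / -2.02217 = 0.17821 → 17.821% Gh-50, 82.179% Gh-52.

17.821%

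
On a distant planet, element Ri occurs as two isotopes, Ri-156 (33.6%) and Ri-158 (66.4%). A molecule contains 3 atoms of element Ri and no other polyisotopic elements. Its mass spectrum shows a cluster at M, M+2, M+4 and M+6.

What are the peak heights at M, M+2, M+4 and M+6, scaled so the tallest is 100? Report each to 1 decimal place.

The 3 Ri atoms are independent, so intensities follow the terms of (0.336 + 0.664)^3.
P(M) = 0.336^3 = 0.037933
P(M+2) = 3 × 0.336^2 × 0.664^1 = 0.224889
P(M+4) = 3 × 0.336^1 × 0.664^2 = 0.444423
P(M+6) = 0.664^3 = 0.292755
The M+4 peak is largest (0.444423); scaling to 100 gives 8.5 : 50.6 : 100.0 : 65.9.

8.5 : 50.6 : 100.0 : 65.9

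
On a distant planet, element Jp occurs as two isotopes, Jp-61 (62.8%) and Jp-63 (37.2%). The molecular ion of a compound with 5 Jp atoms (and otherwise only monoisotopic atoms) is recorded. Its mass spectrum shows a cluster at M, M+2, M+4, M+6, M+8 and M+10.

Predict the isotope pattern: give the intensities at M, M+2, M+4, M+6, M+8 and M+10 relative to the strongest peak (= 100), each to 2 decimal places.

The 5 Jp atoms are independent, so intensities follow the terms of (0.628 + 0.372)^5.
P(M) = 0.628^5 = 0.097678
P(M+2) = 5 × 0.628^4 × 0.372^1 = 0.289302
P(M+4) = 10 × 0.628^3 × 0.372^2 = 0.342740
P(M+6) = 10 × 0.628^2 × 0.372^3 = 0.203024
P(M+8) = 5 × 0.628^1 × 0.372^4 = 0.060131
P(M+10) = 0.372^5 = 0.007124
The M+4 peak is largest (0.342740); scaling to 100 gives 28.50 : 84.41 : 100.00 : 59.24 : 17.54 : 2.08.

28.50 : 84.41 : 100.00 : 59.24 : 17.54 : 2.08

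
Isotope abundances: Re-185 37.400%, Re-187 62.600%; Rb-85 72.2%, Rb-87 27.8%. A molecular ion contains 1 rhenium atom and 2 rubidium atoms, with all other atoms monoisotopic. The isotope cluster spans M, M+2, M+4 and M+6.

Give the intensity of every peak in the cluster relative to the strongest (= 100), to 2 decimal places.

40.92 : 100.00 : 58.81 : 10.15

Rhenium pattern (n=1): 0.3740 : 0.6260
Rubidium pattern (n=2): 0.521284 : 0.401432 : 0.077284
Convolve the two distributions (both contribute in 2-u steps):
  M: 0.3740×0.521284 = 0.194960
  M+2: 0.3740×0.401432 + 0.6260×0.521284 = 0.476459
  M+4: 0.3740×0.077284 + 0.6260×0.401432 = 0.280201
  M+6: 0.6260×0.077284 = 0.048380
Scale to base peak (0.476459) = 100: 40.92 : 100.00 : 58.81 : 10.15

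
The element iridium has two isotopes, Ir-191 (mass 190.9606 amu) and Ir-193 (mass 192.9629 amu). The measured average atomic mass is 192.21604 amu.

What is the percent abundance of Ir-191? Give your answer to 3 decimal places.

37.300%

Let x be the fractional abundance of Ir-191; then Ir-193 has abundance 1 − x.
190.9606·x + 192.9629·(1 − x) = 192.21604
(190.9606 − 192.9629)·x = 192.21604 − 192.9629
x = -0.74686 / -2.0023 = 0.37300 → 37.300% Ir-191, 62.700% Ir-193.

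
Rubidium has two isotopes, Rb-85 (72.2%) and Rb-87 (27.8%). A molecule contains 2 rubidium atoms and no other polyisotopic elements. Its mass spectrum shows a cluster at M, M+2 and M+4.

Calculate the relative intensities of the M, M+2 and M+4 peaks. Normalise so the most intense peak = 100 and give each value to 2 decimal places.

Each Rb atom is independently Rb-85 (p = 0.722) or Rb-87 (q = 0.278); the cluster is the binomial expansion (p + q)^2.
P(M) = 0.722^2 = 0.521284
P(M+2) = 2 × 0.722^1 × 0.278^1 = 0.401432
P(M+4) = 0.278^2 = 0.077284
The M peak is largest (0.521284); scaling to 100 gives 100.00 : 77.01 : 14.83.

100.00 : 77.01 : 14.83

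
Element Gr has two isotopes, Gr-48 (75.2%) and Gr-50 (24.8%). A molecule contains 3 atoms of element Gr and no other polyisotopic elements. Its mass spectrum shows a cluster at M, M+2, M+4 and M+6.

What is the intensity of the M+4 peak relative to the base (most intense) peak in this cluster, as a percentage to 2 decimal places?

32.63%

Binomial terms of (0.752 + 0.248)^3: M 0.4253, M+2 0.4207, M+4 0.1388, M+6 0.0153 → M is the base peak.
P(M) = C(3,0) × 0.752^3 × 0.248^0 = 1 × 0.42525901 × 1.0000 = 0.425259 (base)
P(M+4) = C(3,2) × 0.752^1 × 0.248^2 = 3 × 0.7520 × 0.061504 = 0.138753
Relative intensity = 0.138753 / 0.425259 × 100 = 32.63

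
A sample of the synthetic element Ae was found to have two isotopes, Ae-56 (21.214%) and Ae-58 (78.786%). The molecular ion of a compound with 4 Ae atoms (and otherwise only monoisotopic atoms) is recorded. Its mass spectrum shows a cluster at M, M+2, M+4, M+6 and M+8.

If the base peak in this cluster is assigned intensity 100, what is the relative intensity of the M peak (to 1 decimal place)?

Term probabilities: M 0.0020, M+2 0.0301, M+4 0.1676, M+6 0.4150, M+8 0.3853. Base peak = M+6.
P(M+6) = C(4,3) × 0.21214^1 × 0.78786^3 = 4 × 0.21214 × 0.48904312 = 0.414982 (base)
P(M) = C(4,0) × 0.21214^4 × 0.78786^0 = 1 × 0.0020253 × 1.0000 = 0.002025
Relative intensity = 0.002025 / 0.414982 × 100 = 0.5

0.5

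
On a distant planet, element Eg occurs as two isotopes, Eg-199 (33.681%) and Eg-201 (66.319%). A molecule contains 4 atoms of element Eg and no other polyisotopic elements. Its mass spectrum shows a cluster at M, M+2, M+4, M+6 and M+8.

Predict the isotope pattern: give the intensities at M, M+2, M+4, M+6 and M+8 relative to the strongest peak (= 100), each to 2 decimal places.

The 4 Eg atoms are independent, so intensities follow the terms of (0.33681 + 0.66319)^4.
P(M) = 0.33681^4 = 0.012869
P(M+2) = 4 × 0.33681^3 × 0.66319^1 = 0.101357
P(M+4) = 6 × 0.33681^2 × 0.66319^2 = 0.299362
P(M+6) = 4 × 0.33681^1 × 0.66319^3 = 0.392970
P(M+8) = 0.66319^4 = 0.193442
The M+6 peak is largest (0.392970); scaling to 100 gives 3.27 : 25.79 : 76.18 : 100.00 : 49.23.

3.27 : 25.79 : 76.18 : 100.00 : 49.23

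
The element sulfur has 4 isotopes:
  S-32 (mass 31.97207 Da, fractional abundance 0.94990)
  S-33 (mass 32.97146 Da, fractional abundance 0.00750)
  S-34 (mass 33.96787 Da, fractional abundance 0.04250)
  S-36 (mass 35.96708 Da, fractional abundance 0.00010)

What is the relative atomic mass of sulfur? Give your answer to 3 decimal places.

The abundance-weighted mean is 0.94990 × 31.97207 + 0.00750 × 32.97146 + 0.04250 × 33.96787 + 0.00010 × 35.96708
= 30.370269 + 0.247286 + 1.443634 + 0.003597 = 32.064786 Da

32.065 Da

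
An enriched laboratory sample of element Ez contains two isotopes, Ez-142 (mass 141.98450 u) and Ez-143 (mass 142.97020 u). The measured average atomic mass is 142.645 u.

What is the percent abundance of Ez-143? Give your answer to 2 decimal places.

67.01%

Let x be the fractional abundance of Ez-142; then Ez-143 has abundance 1 − x.
141.98450·x + 142.97020·(1 − x) = 142.645
(141.98450 − 142.97020)·x = 142.645 − 142.97020
x = -0.32520 / -0.98570 = 0.32992 → 32.99% Ez-142, 67.01% Ez-143.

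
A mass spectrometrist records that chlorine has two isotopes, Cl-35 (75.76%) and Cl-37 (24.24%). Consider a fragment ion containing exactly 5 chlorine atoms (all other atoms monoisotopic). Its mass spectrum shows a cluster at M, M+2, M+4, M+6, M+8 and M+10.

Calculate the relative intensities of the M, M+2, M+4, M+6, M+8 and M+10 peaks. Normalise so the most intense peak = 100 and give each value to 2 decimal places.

62.51 : 100.00 : 63.99 : 20.47 : 3.28 : 0.21

Expanding (0.7576 + 0.2424)^5:
P(M) = 0.7576^5 = 0.249574
P(M+2) = 5 × 0.7576^4 × 0.2424^1 = 0.399266
P(M+4) = 10 × 0.7576^3 × 0.2424^2 = 0.255497
P(M+6) = 10 × 0.7576^2 × 0.2424^3 = 0.081748
P(M+8) = 5 × 0.7576^1 × 0.2424^4 = 0.013078
P(M+10) = 0.2424^5 = 0.000837
The M+2 peak is largest (0.399266); scaling to 100 gives 62.51 : 100.00 : 63.99 : 20.47 : 3.28 : 0.21.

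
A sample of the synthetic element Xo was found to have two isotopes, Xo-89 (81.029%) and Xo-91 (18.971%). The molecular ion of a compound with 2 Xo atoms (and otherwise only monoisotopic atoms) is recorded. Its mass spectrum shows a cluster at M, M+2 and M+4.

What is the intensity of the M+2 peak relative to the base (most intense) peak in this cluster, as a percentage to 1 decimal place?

Binomial terms of (0.81029 + 0.18971)^2: M 0.6566, M+2 0.3074, M+4 0.0360 → M is the base peak.
P(M) = C(2,0) × 0.81029^2 × 0.18971^0 = 1 × 0.65656988 × 1.0000 = 0.656570 (base)
P(M+2) = C(2,1) × 0.81029^1 × 0.18971^1 = 2 × 0.81029 × 0.18971 = 0.307440
Relative intensity = 0.307440 / 0.656570 × 100 = 46.8

46.8%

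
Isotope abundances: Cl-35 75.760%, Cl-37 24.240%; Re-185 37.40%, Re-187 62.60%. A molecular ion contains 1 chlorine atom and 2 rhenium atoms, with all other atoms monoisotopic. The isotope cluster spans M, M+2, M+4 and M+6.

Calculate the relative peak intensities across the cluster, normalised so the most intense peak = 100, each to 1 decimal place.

25.8 : 94.7 : 100.0 : 23.1

Chlorine pattern (n=1): 0.7576 : 0.2424
Rhenium pattern (n=2): 0.139876 : 0.468248 : 0.391876
Convolve the two distributions (both contribute in 2-u steps):
  M: 0.7576×0.139876 = 0.105970
  M+2: 0.7576×0.468248 + 0.2424×0.139876 = 0.388651
  M+4: 0.7576×0.391876 + 0.2424×0.468248 = 0.410389
  M+6: 0.2424×0.391876 = 0.094991
Scale to base peak (0.410389) = 100: 25.8 : 94.7 : 100.0 : 23.1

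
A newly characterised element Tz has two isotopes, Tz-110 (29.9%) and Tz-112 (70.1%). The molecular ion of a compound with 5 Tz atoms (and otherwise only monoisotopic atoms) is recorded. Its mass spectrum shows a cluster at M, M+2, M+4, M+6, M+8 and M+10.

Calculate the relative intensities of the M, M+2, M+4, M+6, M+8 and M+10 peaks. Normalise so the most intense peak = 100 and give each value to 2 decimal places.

0.66 : 7.76 : 36.39 : 85.31 : 100.00 : 46.89

The 5 Tz atoms are independent, so intensities follow the terms of (0.299 + 0.701)^5.
P(M) = 0.299^5 = 0.002390
P(M+2) = 5 × 0.299^4 × 0.701^1 = 0.028014
P(M+4) = 10 × 0.299^3 × 0.701^2 = 0.131356
P(M+6) = 10 × 0.299^2 × 0.701^3 = 0.307962
P(M+8) = 5 × 0.299^1 × 0.701^4 = 0.361005
P(M+10) = 0.701^5 = 0.169274
The M+8 peak is largest (0.361005); scaling to 100 gives 0.66 : 7.76 : 36.39 : 85.31 : 100.00 : 46.89.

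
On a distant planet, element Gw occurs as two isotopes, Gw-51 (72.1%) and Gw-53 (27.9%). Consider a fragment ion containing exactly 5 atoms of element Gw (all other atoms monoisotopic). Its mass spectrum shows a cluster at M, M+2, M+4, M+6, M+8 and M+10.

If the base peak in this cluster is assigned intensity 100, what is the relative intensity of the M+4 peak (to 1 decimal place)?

Binomial terms of (0.721 + 0.279)^5: M 0.1948, M+2 0.3770, M+4 0.2918, M+6 0.1129, M+8 0.0218, M+10 0.0017 → M+2 is the base peak.
P(M+2) = C(5,1) × 0.721^4 × 0.279^1 = 5 × 0.27023467 × 0.2790 = 0.376977 (base)
P(M+4) = C(5,2) × 0.721^3 × 0.279^2 = 10 × 0.37480536 × 0.077841 = 0.291752
Relative intensity = 0.291752 / 0.376977 × 100 = 77.4

77.4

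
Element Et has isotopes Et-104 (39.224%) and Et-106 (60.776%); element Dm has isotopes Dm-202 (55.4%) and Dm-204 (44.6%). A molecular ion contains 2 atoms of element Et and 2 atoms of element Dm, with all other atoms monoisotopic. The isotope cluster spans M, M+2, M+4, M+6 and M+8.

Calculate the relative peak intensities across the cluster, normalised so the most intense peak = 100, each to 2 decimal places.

Element Et pattern (n=2): 0.15385222 : 0.47677556 : 0.36937222
Element Dm pattern (n=2): 0.306916 : 0.494168 : 0.198916
Convolve the two distributions (both contribute in 2-u steps):
  M: 0.15385222×0.306916 = 0.047220
  M+2: 0.15385222×0.494168 + 0.47677556×0.306916 = 0.222359
  M+4: 0.15385222×0.198916 + 0.47677556×0.494168 + 0.36937222×0.306916 = 0.379577
  M+6: 0.47677556×0.198916 + 0.36937222×0.494168 = 0.277370
  M+8: 0.36937222×0.198916 = 0.073474
Scale to base peak (0.379577) = 100: 12.44 : 58.58 : 100.00 : 73.07 : 19.36

12.44 : 58.58 : 100.00 : 73.07 : 19.36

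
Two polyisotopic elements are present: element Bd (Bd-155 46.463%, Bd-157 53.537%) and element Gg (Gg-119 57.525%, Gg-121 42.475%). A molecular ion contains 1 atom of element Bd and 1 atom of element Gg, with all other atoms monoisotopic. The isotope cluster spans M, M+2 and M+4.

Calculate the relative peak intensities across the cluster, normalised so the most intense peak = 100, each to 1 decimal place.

52.9 : 100.0 : 45.0

Element Bd pattern (n=1): 0.46463 : 0.53537
Element Gg pattern (n=1): 0.57525 : 0.42475
Convolve the two distributions (both contribute in 2-u steps):
  M: 0.46463×0.57525 = 0.267278
  M+2: 0.46463×0.42475 + 0.53537×0.57525 = 0.505323
  M+4: 0.53537×0.42475 = 0.227398
Scale to base peak (0.505323) = 100: 52.9 : 100.0 : 45.0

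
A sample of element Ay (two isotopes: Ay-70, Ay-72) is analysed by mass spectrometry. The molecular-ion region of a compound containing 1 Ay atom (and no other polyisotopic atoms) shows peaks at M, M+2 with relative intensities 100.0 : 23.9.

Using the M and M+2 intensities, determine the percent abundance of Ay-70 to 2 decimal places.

If p is the fraction of Ay that is Ay-70, then I(M+2)/I(M) = [C(1,1)·p^0·(1−p)] / p^1 = 1·(1−p)/p = 23.9/100.0 = 0.2390
(1−p)/p = 0.2390/1 = 0.2390  ⇒  p = 1/(1 + 0.2390) = 0.8071
Ay-70: 80.71%, Ay-72: 19.29%.

80.71%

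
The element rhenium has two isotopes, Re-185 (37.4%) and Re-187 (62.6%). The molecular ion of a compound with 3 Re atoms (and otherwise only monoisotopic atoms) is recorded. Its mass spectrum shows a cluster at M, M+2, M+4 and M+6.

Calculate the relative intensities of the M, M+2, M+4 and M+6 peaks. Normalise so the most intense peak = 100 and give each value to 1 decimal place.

11.9 : 59.7 : 100.0 : 55.8

The 3 Re atoms are independent, so intensities follow the terms of (0.374 + 0.626)^3.
P(M) = 0.374^3 = 0.052314
P(M+2) = 3 × 0.374^2 × 0.626^1 = 0.262687
P(M+4) = 3 × 0.374^1 × 0.626^2 = 0.439685
P(M+6) = 0.626^3 = 0.245314
The M+4 peak is largest (0.439685); scaling to 100 gives 11.9 : 59.7 : 100.0 : 55.8.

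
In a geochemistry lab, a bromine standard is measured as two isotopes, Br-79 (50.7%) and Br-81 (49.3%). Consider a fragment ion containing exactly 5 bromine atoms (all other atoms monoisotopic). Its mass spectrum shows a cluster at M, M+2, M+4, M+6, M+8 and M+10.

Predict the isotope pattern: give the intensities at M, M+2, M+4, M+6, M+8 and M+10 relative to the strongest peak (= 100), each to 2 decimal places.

Expanding (0.507 + 0.493)^5:
P(M) = 0.507^5 = 0.033500
P(M+2) = 5 × 0.507^4 × 0.493^1 = 0.162873
P(M+4) = 10 × 0.507^3 × 0.493^2 = 0.316751
P(M+6) = 10 × 0.507^2 × 0.493^3 = 0.308004
P(M+8) = 5 × 0.507^1 × 0.493^4 = 0.149750
P(M+10) = 0.493^5 = 0.029123
The M+4 peak is largest (0.316751); scaling to 100 gives 10.58 : 51.42 : 100.00 : 97.24 : 47.28 : 9.19.

10.58 : 51.42 : 100.00 : 97.24 : 47.28 : 9.19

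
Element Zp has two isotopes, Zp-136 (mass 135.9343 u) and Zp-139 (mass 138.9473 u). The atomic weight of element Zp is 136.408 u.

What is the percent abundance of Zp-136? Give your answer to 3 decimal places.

With x = fraction of Zp-136 (so Zp-139 is 1 − x):
135.9343·x + 138.9473·(1 − x) = 136.408
(135.9343 − 138.9473)·x = 136.408 − 138.9473
x = -2.5393 / -3.0130 = 0.84278 → 84.278% Zp-136, 15.722% Zp-139.

84.278%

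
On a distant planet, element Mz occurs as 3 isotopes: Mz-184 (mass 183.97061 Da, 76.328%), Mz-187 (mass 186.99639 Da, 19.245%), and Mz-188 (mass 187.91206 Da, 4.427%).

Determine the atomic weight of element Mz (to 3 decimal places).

184.727 Da

The abundance-weighted mean is 0.76328 × 183.97061 + 0.19245 × 186.99639 + 0.04427 × 187.91206
= 140.421087 + 35.987455 + 8.318867 = 184.727409 Da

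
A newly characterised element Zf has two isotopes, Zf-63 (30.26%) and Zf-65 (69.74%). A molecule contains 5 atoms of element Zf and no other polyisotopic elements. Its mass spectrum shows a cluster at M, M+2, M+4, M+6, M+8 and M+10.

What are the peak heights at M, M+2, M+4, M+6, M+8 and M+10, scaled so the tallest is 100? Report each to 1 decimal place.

0.7 : 8.2 : 37.7 : 86.8 : 100.0 : 46.1

The 5 Zf atoms are independent, so intensities follow the terms of (0.3026 + 0.6974)^5.
P(M) = 0.3026^5 = 0.002537
P(M+2) = 5 × 0.3026^4 × 0.6974^1 = 0.029237
P(M+4) = 10 × 0.3026^3 × 0.6974^2 = 0.134763
P(M+6) = 10 × 0.3026^2 × 0.6974^3 = 0.310587
P(M+8) = 5 × 0.3026^1 × 0.6974^4 = 0.357904
P(M+10) = 0.6974^5 = 0.164972
The M+8 peak is largest (0.357904); scaling to 100 gives 0.7 : 8.2 : 37.7 : 86.8 : 100.0 : 46.1.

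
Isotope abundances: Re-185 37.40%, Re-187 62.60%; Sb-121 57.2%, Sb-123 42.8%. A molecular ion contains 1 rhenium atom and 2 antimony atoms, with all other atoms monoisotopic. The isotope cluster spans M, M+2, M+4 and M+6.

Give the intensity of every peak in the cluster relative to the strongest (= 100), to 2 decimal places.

31.54 : 100.00 : 96.67 : 29.56

Rhenium pattern (n=1): 0.3740 : 0.6260
Antimony pattern (n=2): 0.327184 : 0.489632 : 0.183184
Convolve the two distributions (both contribute in 2-u steps):
  M: 0.3740×0.327184 = 0.122367
  M+2: 0.3740×0.489632 + 0.6260×0.327184 = 0.387940
  M+4: 0.3740×0.183184 + 0.6260×0.489632 = 0.375020
  M+6: 0.6260×0.183184 = 0.114673
Scale to base peak (0.387940) = 100: 31.54 : 100.00 : 96.67 : 29.56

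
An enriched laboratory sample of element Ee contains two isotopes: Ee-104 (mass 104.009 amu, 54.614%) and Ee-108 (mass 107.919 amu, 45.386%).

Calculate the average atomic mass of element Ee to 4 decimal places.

Average mass = Σ (abundance × isotope mass) = 0.54614 × 104.009 + 0.45386 × 107.919
= 56.80348 + 48.98012 = 105.78360 amu

105.7836 amu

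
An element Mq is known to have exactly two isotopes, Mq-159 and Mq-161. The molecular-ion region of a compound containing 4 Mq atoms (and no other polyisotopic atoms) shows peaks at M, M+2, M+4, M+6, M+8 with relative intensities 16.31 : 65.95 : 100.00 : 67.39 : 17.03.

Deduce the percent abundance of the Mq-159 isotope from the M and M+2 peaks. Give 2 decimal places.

49.73%

Let p = fractional abundance of Mq-159. I(M+2)/I(M) = [C(4,1)·p^3·(1−p)] / p^4 = 4·(1−p)/p = 65.95/16.31 = 4.0435
(1−p)/p = 4.0435/4 = 1.0109  ⇒  p = 1/(1 + 1.0109) = 0.4973
Mq-159: 49.73%, Mq-161: 50.27%.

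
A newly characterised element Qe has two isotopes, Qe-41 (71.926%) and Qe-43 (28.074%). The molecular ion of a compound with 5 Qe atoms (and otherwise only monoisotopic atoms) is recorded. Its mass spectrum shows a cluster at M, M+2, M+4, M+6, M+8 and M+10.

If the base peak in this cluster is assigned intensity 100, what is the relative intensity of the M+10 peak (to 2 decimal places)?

0.46

Binomial terms of (0.71926 + 0.28074)^5: M 0.1925, M+2 0.3757, M+4 0.2933, M+6 0.1145, M+8 0.0223, M+10 0.0017 → M+2 is the base peak.
P(M+2) = C(5,1) × 0.71926^4 × 0.28074^1 = 5 × 0.26763545 × 0.28074 = 0.375680 (base)
P(M+10) = C(5,5) × 0.71926^0 × 0.28074^5 = 1 × 1.0000 × 0.0017439 = 0.001744
Relative intensity = 0.001744 / 0.375680 × 100 = 0.46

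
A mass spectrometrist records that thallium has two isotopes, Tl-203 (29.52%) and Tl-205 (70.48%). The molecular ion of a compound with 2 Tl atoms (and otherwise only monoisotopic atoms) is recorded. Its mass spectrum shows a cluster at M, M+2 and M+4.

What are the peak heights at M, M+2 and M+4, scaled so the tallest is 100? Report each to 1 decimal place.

Each Tl atom is independently Tl-203 (p = 0.2952) or Tl-205 (q = 0.7048); the cluster is the binomial expansion (p + q)^2.
P(M) = 0.2952^2 = 0.087143
P(M+2) = 2 × 0.2952^1 × 0.7048^1 = 0.416114
P(M+4) = 0.7048^2 = 0.496743
The M+4 peak is largest (0.496743); scaling to 100 gives 17.5 : 83.8 : 100.0.

17.5 : 83.8 : 100.0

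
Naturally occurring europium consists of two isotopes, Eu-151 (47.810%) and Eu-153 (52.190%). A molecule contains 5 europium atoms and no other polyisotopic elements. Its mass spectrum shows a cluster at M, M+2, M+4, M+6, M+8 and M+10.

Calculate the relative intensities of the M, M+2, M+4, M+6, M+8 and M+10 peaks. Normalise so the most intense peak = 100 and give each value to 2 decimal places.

7.69 : 41.96 : 91.61 : 100.00 : 54.58 : 11.92

Expanding (0.47810 + 0.52190)^5:
P(M) = 0.47810^5 = 0.024980
P(M+2) = 5 × 0.47810^4 × 0.52190^1 = 0.136343
P(M+4) = 10 × 0.47810^3 × 0.52190^2 = 0.297667
P(M+6) = 10 × 0.47810^2 × 0.52190^3 = 0.324937
P(M+8) = 5 × 0.47810^1 × 0.52190^4 = 0.177353
P(M+10) = 0.52190^5 = 0.038720
The M+6 peak is largest (0.324937); scaling to 100 gives 7.69 : 41.96 : 91.61 : 100.00 : 54.58 : 11.92.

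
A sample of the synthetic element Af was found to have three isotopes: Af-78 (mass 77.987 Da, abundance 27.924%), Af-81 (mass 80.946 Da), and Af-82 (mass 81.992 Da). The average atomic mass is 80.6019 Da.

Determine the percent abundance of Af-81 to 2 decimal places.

25.98%

The remaining 72.076% is split between Af-81 (fraction x) and Af-82 (fraction 0.72076 − x).
Substituting: 80.946x + 81.992(0.72076 − x) = 58.82481012
(80.946 − 81.992)x = -0.2717438  ⇒  x = 0.25979, y = 0.46097
Af-81: 25.98%, Af-82: 46.10%.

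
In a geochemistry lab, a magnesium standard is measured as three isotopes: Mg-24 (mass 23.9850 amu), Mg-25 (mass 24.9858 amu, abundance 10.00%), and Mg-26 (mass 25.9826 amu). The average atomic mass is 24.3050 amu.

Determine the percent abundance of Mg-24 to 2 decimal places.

The remaining 90.00% is split between Mg-24 (fraction x) and Mg-26 (fraction 0.9000 − x).
Substituting: 23.9850x + 25.9826(0.9000 − x) = 21.80642
(23.9850 − 25.9826)x = -1.57792  ⇒  x = 0.78991, y = 0.11009
Mg-24: 78.99%, Mg-26: 11.01%.

78.99%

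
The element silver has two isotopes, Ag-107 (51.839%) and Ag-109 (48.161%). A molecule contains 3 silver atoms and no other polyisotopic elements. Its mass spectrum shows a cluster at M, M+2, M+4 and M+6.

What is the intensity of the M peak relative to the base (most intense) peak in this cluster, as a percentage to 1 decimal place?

35.9%

Term probabilities: M 0.1393, M+2 0.3883, M+4 0.3607, M+6 0.1117. Base peak = M+2.
P(M+2) = C(3,1) × 0.51839^2 × 0.48161^1 = 3 × 0.26872819 × 0.48161 = 0.388267 (base)
P(M) = C(3,0) × 0.51839^3 × 0.48161^0 = 1 × 0.13930601 × 1.0000 = 0.139306
Relative intensity = 0.139306 / 0.388267 × 100 = 35.9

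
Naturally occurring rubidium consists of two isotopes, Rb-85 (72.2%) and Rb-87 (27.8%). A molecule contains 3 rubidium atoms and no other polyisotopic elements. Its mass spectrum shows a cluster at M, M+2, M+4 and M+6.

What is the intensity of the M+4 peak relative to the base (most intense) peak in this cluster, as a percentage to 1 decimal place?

Binomial terms of (0.722 + 0.278)^3: M 0.3764, M+2 0.4348, M+4 0.1674, M+6 0.0215 → M+2 is the base peak.
P(M+2) = C(3,1) × 0.722^2 × 0.278^1 = 3 × 0.521284 × 0.2780 = 0.434751 (base)
P(M+4) = C(3,2) × 0.722^1 × 0.278^2 = 3 × 0.7220 × 0.077284 = 0.167397
Relative intensity = 0.167397 / 0.434751 × 100 = 38.5

38.5%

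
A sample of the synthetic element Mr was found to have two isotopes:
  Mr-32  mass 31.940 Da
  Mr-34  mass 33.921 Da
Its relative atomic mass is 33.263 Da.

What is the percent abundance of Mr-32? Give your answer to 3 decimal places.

Let x be the fractional abundance of Mr-32; then Mr-34 has abundance 1 − x.
31.940·x + 33.921·(1 − x) = 33.263
(31.940 − 33.921)·x = 33.263 − 33.921
x = -0.658 / -1.981 = 0.33216 → 33.216% Mr-32, 66.784% Mr-34.

33.216%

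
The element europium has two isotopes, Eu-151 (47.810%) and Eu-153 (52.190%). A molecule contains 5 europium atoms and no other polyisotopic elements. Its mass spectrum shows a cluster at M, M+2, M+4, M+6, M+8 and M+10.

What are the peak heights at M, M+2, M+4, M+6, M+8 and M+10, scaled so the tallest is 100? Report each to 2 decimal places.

Expanding (0.47810 + 0.52190)^5:
P(M) = 0.47810^5 = 0.024980
P(M+2) = 5 × 0.47810^4 × 0.52190^1 = 0.136343
P(M+4) = 10 × 0.47810^3 × 0.52190^2 = 0.297667
P(M+6) = 10 × 0.47810^2 × 0.52190^3 = 0.324937
P(M+8) = 5 × 0.47810^1 × 0.52190^4 = 0.177353
P(M+10) = 0.52190^5 = 0.038720
The M+6 peak is largest (0.324937); scaling to 100 gives 7.69 : 41.96 : 91.61 : 100.00 : 54.58 : 11.92.

7.69 : 41.96 : 91.61 : 100.00 : 54.58 : 11.92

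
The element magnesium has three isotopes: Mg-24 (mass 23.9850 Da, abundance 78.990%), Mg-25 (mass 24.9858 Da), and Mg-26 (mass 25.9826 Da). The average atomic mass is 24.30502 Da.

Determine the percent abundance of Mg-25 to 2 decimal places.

10.00%

Let x and y be the fractions of Mg-25 and Mg-26. Then x + y = 1 − 0.78990 = 0.21010 and 24.9858x + 25.9826y = 24.30502 − 0.78990×23.9850 = 5.3592685.
Substituting: 24.9858x + 25.9826(0.21010 − x) = 5.3592685
(24.9858 − 25.9826)x = -0.09967576  ⇒  x = 0.10000, y = 0.11010
Mg-25: 10.00%, Mg-26: 11.01%.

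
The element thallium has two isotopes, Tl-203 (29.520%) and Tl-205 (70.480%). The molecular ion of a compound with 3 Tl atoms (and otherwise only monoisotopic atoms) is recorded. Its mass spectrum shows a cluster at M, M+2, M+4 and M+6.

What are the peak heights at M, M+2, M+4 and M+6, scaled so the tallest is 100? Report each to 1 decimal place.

The 3 Tl atoms are independent, so intensities follow the terms of (0.29520 + 0.70480)^3.
P(M) = 0.29520^3 = 0.025725
P(M+2) = 3 × 0.29520^2 × 0.70480^1 = 0.184255
P(M+4) = 3 × 0.29520^1 × 0.70480^2 = 0.439916
P(M+6) = 0.70480^3 = 0.350104
The M+4 peak is largest (0.439916); scaling to 100 gives 5.8 : 41.9 : 100.0 : 79.6.

5.8 : 41.9 : 100.0 : 79.6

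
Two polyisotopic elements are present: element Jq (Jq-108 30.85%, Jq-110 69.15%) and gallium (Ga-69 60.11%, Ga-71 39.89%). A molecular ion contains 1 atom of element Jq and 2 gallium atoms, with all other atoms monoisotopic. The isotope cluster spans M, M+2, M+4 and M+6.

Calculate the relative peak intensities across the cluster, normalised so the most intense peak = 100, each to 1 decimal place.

Element Jq pattern (n=1): 0.3085 : 0.6915
Gallium pattern (n=2): 0.36132121 : 0.47955758 : 0.15912121
Convolve the two distributions (both contribute in 2-u steps):
  M: 0.3085×0.36132121 = 0.111468
  M+2: 0.3085×0.47955758 + 0.6915×0.36132121 = 0.397797
  M+4: 0.3085×0.15912121 + 0.6915×0.47955758 = 0.380703
  M+6: 0.6915×0.15912121 = 0.110032
Scale to base peak (0.397797) = 100: 28.0 : 100.0 : 95.7 : 27.7

28.0 : 100.0 : 95.7 : 27.7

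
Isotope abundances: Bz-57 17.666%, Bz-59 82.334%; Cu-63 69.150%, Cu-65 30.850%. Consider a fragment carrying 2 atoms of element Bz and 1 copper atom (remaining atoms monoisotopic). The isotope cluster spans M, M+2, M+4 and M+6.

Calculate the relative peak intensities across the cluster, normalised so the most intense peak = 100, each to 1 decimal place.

Element Bz pattern (n=2): 0.03120876 : 0.29090249 : 0.67788876
Copper pattern (n=1): 0.6915 : 0.3085
Convolve the two distributions (both contribute in 2-u steps):
  M: 0.03120876×0.6915 = 0.021581
  M+2: 0.03120876×0.3085 + 0.29090249×0.6915 = 0.210787
  M+4: 0.29090249×0.3085 + 0.67788876×0.6915 = 0.558503
  M+6: 0.67788876×0.3085 = 0.209129
Scale to base peak (0.558503) = 100: 3.9 : 37.7 : 100.0 : 37.4

3.9 : 37.7 : 100.0 : 37.4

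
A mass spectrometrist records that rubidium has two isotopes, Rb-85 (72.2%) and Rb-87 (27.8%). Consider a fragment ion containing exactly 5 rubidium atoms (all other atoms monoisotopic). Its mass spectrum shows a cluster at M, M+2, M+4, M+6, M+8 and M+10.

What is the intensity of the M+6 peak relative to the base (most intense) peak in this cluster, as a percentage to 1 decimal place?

Term probabilities: M 0.1962, M+2 0.3777, M+4 0.2909, M+6 0.1120, M+8 0.0216, M+10 0.0017. Base peak = M+2.
P(M+2) = C(5,1) × 0.722^4 × 0.278^1 = 5 × 0.27173701 × 0.2780 = 0.377714 (base)
P(M+6) = C(5,3) × 0.722^2 × 0.278^3 = 10 × 0.521284 × 0.02148495 = 0.111998
Relative intensity = 0.111998 / 0.377714 × 100 = 29.7

29.7%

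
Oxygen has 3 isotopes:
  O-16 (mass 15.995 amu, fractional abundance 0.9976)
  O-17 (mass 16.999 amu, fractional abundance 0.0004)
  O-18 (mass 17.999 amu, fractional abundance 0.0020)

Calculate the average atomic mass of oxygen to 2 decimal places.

16.00 amu

Average mass = Σ (abundance × isotope mass) = 0.9976 × 15.995 + 0.0004 × 16.999 + 0.0020 × 17.999
= 15.9566 + 0.0068 + 0.0360 = 15.9994 amu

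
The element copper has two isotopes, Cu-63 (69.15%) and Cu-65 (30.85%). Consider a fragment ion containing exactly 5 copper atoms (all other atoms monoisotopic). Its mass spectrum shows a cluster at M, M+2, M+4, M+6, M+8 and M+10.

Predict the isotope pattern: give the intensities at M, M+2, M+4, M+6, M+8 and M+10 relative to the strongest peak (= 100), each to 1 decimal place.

Each Cu atom is independently Cu-63 (p = 0.6915) or Cu-65 (q = 0.3085); the cluster is the binomial expansion (p + q)^5.
P(M) = 0.6915^5 = 0.158111
P(M+2) = 5 × 0.6915^4 × 0.3085^1 = 0.352691
P(M+4) = 10 × 0.6915^3 × 0.3085^2 = 0.314693
P(M+6) = 10 × 0.6915^2 × 0.3085^3 = 0.140394
P(M+8) = 5 × 0.6915^1 × 0.3085^4 = 0.031317
P(M+10) = 0.3085^5 = 0.002794
The M+2 peak is largest (0.352691); scaling to 100 gives 44.8 : 100.0 : 89.2 : 39.8 : 8.9 : 0.8.

44.8 : 100.0 : 89.2 : 39.8 : 8.9 : 0.8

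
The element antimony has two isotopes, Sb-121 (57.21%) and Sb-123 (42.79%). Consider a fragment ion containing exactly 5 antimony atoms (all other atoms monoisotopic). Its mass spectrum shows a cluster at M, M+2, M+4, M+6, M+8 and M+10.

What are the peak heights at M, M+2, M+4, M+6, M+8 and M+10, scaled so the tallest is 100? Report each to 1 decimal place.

Expanding (0.5721 + 0.4279)^5:
P(M) = 0.5721^5 = 0.061286
P(M+2) = 5 × 0.5721^4 × 0.4279^1 = 0.229192
P(M+4) = 10 × 0.5721^3 × 0.4279^2 = 0.342847
P(M+6) = 10 × 0.5721^2 × 0.4279^3 = 0.256431
P(M+8) = 5 × 0.5721^1 × 0.4279^4 = 0.095898
P(M+10) = 0.4279^5 = 0.014345
The M+4 peak is largest (0.342847); scaling to 100 gives 17.9 : 66.8 : 100.0 : 74.8 : 28.0 : 4.2.

17.9 : 66.8 : 100.0 : 74.8 : 28.0 : 4.2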